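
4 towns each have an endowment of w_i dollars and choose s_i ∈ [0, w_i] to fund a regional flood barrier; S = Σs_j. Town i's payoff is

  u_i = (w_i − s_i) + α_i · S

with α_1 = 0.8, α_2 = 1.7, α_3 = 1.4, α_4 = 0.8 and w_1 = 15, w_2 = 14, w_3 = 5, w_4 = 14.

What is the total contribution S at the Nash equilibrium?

19

∂u_i/∂s_i = α_i − 1, so town i contributes w_i if α_i > 1, else 0.
α_i > 1 for i ∈ {2, 3}; NE contributions (0, 14, 5, 0), S = 19.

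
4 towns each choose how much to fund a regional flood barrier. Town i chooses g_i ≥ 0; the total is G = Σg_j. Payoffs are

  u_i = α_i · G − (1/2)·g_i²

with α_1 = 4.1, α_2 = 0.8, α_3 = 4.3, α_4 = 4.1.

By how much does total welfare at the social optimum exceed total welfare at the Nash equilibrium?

Town i's FOC: ∂u_i/∂g_i = α_i − g_i = 0, so g_i* = α_i.
NE contributions = (4.1, 0.8, 4.3, 4.1); G = 13.3.
W^NE = (Σα)·G − ½Σα_i² = 13.3² − ½·52.75 = 150.515.
Planner sets g_i = Σα_j = 13.3 for every i, so G^SO = 4·13.3 = 53.2.
W^SO = (Σα)·G^SO − ½·4·(Σα)² = (4/2)·13.3² = 353.78.
Deadweight loss = W^SO − W^NE = 203.265.

203.265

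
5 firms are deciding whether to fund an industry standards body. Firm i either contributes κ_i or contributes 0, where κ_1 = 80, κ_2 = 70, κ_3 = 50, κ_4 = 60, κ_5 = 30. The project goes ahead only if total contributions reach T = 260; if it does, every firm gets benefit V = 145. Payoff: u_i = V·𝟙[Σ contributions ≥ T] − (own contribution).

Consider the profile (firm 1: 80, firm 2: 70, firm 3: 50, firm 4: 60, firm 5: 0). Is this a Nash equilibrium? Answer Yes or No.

Total = 260 ≥ 260: provided.
Firm 1 (pledges 80, payoff 65): dropping to 0 → total 180, payoff 0. No gain.
Firm 2 (pledges 70, payoff 75): dropping to 0 → total 190, payoff 0. No gain.
Firm 3 (pledges 50, payoff 95): dropping to 0 → total 210, payoff 0. No gain.
Firm 4 (pledges 60, payoff 85): dropping to 0 → total 200, payoff 0. No gain.
Firm 5 (pledges 0, payoff 145): pledging 30 → total 290, payoff 115. No gain.

Yes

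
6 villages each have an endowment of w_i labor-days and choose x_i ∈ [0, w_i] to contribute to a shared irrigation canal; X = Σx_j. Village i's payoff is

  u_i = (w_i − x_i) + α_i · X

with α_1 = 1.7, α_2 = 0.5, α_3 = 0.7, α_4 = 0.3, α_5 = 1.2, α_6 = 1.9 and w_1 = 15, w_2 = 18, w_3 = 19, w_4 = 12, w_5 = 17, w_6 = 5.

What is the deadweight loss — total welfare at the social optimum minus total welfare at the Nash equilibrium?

259.7

∂u_i/∂x_i = α_i − 1, so village i contributes w_i if α_i > 1, else 0.
α_i > 1 for i ∈ {1, 5, 6}; NE contributions (15, 0, 0, 0, 17, 5), X = 37.
W^NE = Σw_i − X^NE + (Σα_i)·X^NE = 86 + 5.3·37 = 282.1.
Planner: ∂(Σu_j)/∂x_i = Σα_j − 1 = 5.3 > 0, so everyone contributes w_i; X^SO = 86, W^SO = 86 + 5.3·86 = 541.8.
Deadweight loss = 259.7.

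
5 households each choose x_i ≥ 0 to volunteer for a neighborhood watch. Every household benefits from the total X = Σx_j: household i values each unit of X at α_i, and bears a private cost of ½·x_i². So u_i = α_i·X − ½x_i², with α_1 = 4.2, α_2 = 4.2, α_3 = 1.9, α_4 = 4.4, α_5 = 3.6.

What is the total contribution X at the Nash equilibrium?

Household i's FOC: ∂u_i/∂x_i = α_i − x_i = 0, so x_i* = α_i.
NE contributions = (4.2, 4.2, 1.9, 4.4, 3.6); X = 18.3.

18.3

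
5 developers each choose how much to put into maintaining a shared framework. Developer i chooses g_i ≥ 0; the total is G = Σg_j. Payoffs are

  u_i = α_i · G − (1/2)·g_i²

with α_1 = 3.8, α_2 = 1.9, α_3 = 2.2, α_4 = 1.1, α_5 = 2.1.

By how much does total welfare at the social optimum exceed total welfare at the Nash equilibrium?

Developer i's FOC: ∂u_i/∂g_i = α_i − g_i = 0, so g_i* = α_i.
NE contributions = (3.8, 1.9, 2.2, 1.1, 2.1); G = 11.1.
W^NE = (Σα)·G − ½Σα_i² = 11.1² − ½·28.51 = 108.955.
Planner sets g_i = Σα_j = 11.1 for every i, so G^SO = 5·11.1 = 55.5.
W^SO = (Σα)·G^SO − ½·5·(Σα)² = (5/2)·11.1² = 308.025.
Deadweight loss = W^SO − W^NE = 199.07.

199.07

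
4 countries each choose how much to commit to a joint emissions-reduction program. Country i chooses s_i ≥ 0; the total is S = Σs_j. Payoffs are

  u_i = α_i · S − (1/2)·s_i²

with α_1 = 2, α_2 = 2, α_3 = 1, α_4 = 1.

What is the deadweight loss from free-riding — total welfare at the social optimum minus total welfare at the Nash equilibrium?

Country i's FOC: ∂u_i/∂s_i = α_i − s_i = 0, so s_i* = α_i.
NE contributions = (2, 2, 1, 1); S = 6.
W^NE = (Σα)·S − ½Σα_i² = 6² − ½·10 = 31.
Planner sets s_i = Σα_j = 6 for every i, so S^SO = 4·6 = 24.
W^SO = (Σα)·S^SO − ½·4·(Σα)² = (4/2)·6² = 72.
Deadweight loss = W^SO − W^NE = 41.

41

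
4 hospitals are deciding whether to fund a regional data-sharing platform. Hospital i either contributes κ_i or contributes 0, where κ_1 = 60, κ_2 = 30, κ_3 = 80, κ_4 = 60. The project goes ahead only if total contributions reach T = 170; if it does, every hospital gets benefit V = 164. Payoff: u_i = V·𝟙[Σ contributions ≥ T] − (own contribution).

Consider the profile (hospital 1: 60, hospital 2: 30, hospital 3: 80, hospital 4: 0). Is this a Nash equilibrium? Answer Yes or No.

Total = 170 ≥ 170: provided.
Hospital 1 (pledges 60, payoff 104): dropping to 0 → total 110, payoff 0. No gain.
Hospital 2 (pledges 30, payoff 134): dropping to 0 → total 140, payoff 0. No gain.
Hospital 3 (pledges 80, payoff 84): dropping to 0 → total 90, payoff 0. No gain.
Hospital 4 (pledges 0, payoff 164): pledging 60 → total 230, payoff 104. No gain.

Yes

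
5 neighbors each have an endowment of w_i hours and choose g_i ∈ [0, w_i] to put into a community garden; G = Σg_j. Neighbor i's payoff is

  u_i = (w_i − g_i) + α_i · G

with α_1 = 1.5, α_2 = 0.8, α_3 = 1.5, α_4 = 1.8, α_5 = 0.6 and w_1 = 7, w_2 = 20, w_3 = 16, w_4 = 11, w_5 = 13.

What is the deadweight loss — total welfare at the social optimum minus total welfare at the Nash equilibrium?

∂u_i/∂g_i = α_i − 1, so neighbor i contributes w_i if α_i > 1, else 0.
α_i > 1 for i ∈ {1, 3, 4}; NE contributions (7, 0, 16, 11, 0), G = 34.
W^NE = Σw_i − G^NE + (Σα_i)·G^NE = 67 + 5.2·34 = 243.8.
Planner: ∂(Σu_j)/∂g_i = Σα_j − 1 = 5.2 > 0, so everyone contributes w_i; G^SO = 67, W^SO = 67 + 5.2·67 = 415.4.
Deadweight loss = 171.6.

171.6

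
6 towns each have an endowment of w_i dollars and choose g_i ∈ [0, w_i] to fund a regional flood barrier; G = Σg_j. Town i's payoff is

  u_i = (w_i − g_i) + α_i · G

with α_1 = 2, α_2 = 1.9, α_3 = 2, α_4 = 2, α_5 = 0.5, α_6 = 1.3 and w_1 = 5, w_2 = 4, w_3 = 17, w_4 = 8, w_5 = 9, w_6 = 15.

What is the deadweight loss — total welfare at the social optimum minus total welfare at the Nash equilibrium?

∂u_i/∂g_i = α_i − 1, so town i contributes w_i if α_i > 1, else 0.
α_i > 1 for i ∈ {1, 2, 3, 4, 6}; NE contributions (5, 4, 17, 8, 0, 15), G = 49.
W^NE = Σw_i − G^NE + (Σα_i)·G^NE = 58 + 8.7·49 = 484.3.
Planner: ∂(Σu_j)/∂g_i = Σα_j − 1 = 8.7 > 0, so everyone contributes w_i; G^SO = 58, W^SO = 58 + 8.7·58 = 562.6.
Deadweight loss = 78.3.

78.3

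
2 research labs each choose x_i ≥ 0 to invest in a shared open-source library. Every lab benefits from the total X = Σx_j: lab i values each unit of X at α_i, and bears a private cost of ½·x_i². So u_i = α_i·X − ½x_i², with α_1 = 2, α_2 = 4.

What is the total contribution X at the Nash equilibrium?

Lab i's FOC: ∂u_i/∂x_i = α_i − x_i = 0, so x_i* = α_i.
NE contributions = (2, 4); X = 6.

6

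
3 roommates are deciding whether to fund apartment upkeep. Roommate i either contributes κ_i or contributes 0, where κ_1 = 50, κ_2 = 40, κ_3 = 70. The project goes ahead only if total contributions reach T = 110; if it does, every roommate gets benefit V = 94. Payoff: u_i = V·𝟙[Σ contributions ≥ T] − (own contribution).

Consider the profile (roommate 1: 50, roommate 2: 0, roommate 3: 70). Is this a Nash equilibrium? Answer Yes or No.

Yes

Total = 120 ≥ 110: provided.
Roommate 1 (pledges 50, payoff 44): dropping to 0 → total 70, payoff 0. No gain.
Roommate 2 (pledges 0, payoff 94): pledging 40 → total 160, payoff 54. No gain.
Roommate 3 (pledges 70, payoff 24): dropping to 0 → total 50, payoff 0. No gain.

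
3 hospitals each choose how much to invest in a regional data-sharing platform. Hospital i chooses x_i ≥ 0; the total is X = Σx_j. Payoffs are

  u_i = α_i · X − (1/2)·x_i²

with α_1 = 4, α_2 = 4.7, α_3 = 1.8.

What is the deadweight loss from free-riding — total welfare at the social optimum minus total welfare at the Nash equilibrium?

Hospital i's FOC: ∂u_i/∂x_i = α_i − x_i = 0, so x_i* = α_i.
NE contributions = (4, 4.7, 1.8); X = 10.5.
W^NE = (Σα)·X − ½Σα_i² = 10.5² − ½·41.33 = 89.585.
Planner sets x_i = Σα_j = 10.5 for every i, so X^SO = 3·10.5 = 31.5.
W^SO = (Σα)·X^SO − ½·3·(Σα)² = (3/2)·10.5² = 165.375.
Deadweight loss = W^SO − W^NE = 75.79.

75.79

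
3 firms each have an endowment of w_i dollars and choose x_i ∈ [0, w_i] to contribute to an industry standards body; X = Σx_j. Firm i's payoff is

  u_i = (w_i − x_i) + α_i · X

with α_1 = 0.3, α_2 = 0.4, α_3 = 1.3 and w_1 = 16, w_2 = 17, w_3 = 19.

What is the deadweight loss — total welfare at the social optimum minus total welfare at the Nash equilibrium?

∂u_i/∂x_i = α_i − 1, so firm i contributes w_i if α_i > 1, else 0.
α_i > 1 for i ∈ {3}; NE contributions (0, 0, 19), X = 19.
W^NE = Σw_i − X^NE + (Σα_i)·X^NE = 52 + 1·19 = 71.
Planner: ∂(Σu_j)/∂x_i = Σα_j − 1 = 1 > 0, so everyone contributes w_i; X^SO = 52, W^SO = 52 + 1·52 = 104.
Deadweight loss = 33.

33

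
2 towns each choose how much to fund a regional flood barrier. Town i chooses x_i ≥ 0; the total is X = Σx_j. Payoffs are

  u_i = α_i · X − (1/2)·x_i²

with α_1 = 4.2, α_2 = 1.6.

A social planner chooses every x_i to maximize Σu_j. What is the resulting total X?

11.6

Planner FOC: ∂(Σu_j)/∂x_i = (Σα_j) − x_i = 0, so x_i^SO = Σα_j = 5.8 for every i; X^SO = 11.6.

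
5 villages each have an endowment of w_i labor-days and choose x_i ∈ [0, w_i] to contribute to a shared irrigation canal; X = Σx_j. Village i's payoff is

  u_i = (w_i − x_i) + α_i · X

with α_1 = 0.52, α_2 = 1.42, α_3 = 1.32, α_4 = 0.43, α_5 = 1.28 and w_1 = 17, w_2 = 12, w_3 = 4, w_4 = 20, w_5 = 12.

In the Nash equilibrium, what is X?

∂u_i/∂x_i = α_i − 1, so village i contributes w_i if α_i > 1, else 0.
α_i > 1 for i ∈ {2, 3, 5}; NE contributions (0, 12, 4, 0, 12), X = 28.

28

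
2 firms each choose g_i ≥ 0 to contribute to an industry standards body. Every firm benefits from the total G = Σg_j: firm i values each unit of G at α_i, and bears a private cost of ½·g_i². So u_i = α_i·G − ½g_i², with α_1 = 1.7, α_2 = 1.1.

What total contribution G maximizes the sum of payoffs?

5.6

Planner FOC: ∂(Σu_j)/∂g_i = (Σα_j) − g_i = 0, so g_i^SO = Σα_j = 2.8 for every i; G^SO = 5.6.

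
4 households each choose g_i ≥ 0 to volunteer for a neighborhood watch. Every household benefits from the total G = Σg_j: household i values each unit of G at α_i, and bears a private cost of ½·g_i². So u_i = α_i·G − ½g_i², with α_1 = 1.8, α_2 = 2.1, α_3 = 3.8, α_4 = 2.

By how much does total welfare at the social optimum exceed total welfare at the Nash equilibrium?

107.135

Household i's FOC: ∂u_i/∂g_i = α_i − g_i = 0, so g_i* = α_i.
NE contributions = (1.8, 2.1, 3.8, 2); G = 9.7.
W^NE = (Σα)·G − ½Σα_i² = 9.7² − ½·26.09 = 81.045.
Planner sets g_i = Σα_j = 9.7 for every i, so G^SO = 4·9.7 = 38.8.
W^SO = (Σα)·G^SO − ½·4·(Σα)² = (4/2)·9.7² = 188.18.
Deadweight loss = W^SO − W^NE = 107.135.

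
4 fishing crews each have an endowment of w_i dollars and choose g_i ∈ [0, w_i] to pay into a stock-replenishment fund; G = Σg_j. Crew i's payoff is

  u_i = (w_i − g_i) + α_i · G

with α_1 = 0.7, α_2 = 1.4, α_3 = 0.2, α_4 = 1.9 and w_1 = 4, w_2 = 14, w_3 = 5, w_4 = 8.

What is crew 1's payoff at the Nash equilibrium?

∂u_i/∂g_i = α_i − 1, so crew i contributes w_i if α_i > 1, else 0.
α_i > 1 for i ∈ {2, 4}; NE contributions (0, 14, 0, 8), G = 22.
u_1 = (4 − 0) + 0.7·22 = 19.4.

19.4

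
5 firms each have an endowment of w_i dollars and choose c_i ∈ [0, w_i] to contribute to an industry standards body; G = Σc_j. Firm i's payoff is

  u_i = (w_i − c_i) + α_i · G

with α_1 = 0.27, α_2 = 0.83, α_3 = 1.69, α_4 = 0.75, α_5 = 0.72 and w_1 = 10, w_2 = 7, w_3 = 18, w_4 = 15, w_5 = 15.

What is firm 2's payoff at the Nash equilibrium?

21.94

∂u_i/∂c_i = α_i − 1, so firm i contributes w_i if α_i > 1, else 0.
α_i > 1 for i ∈ {3}; NE contributions (0, 0, 18, 0, 0), G = 18.
u_2 = (7 − 0) + 0.83·18 = 21.94.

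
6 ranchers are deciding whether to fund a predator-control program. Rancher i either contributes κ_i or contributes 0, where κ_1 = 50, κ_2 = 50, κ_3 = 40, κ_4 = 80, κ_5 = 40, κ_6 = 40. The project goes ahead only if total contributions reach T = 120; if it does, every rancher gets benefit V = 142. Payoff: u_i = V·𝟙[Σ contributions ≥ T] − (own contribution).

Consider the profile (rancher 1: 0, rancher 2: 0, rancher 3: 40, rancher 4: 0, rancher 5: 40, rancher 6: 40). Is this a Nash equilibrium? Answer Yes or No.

Total = 120 ≥ 120: provided.
Rancher 1 (pledges 0, payoff 142): pledging 50 → total 170, payoff 92. No gain.
Rancher 2 (pledges 0, payoff 142): pledging 50 → total 170, payoff 92. No gain.
Rancher 3 (pledges 40, payoff 102): dropping to 0 → total 80, payoff 0. No gain.
Rancher 4 (pledges 0, payoff 142): pledging 80 → total 200, payoff 62. No gain.
Rancher 5 (pledges 40, payoff 102): dropping to 0 → total 80, payoff 0. No gain.
Rancher 6 (pledges 40, payoff 102): dropping to 0 → total 80, payoff 0. No gain.

Yes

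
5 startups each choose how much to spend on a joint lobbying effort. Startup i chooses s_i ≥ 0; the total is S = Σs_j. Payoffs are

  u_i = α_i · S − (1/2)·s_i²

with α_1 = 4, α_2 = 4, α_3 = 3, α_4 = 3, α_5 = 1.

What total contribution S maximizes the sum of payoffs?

75

Planner FOC: ∂(Σu_j)/∂s_i = (Σα_j) − s_i = 0, so s_i^SO = Σα_j = 15 for every i; S^SO = 75.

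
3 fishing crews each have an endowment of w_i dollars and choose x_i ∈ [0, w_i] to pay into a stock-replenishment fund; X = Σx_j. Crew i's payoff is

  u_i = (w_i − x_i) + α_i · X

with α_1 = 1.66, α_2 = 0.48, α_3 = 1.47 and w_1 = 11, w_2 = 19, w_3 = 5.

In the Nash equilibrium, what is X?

16

∂u_i/∂x_i = α_i − 1, so crew i contributes w_i if α_i > 1, else 0.
α_i > 1 for i ∈ {1, 3}; NE contributions (11, 0, 5), X = 16.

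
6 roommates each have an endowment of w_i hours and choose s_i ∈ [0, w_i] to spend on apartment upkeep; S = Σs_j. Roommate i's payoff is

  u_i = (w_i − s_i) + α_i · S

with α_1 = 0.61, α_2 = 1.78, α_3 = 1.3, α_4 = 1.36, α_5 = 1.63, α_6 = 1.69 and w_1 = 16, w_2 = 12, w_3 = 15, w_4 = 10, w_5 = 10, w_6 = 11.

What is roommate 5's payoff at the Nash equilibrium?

94.54

∂u_i/∂s_i = α_i − 1, so roommate i contributes w_i if α_i > 1, else 0.
α_i > 1 for i ∈ {2, 3, 4, 5, 6}; NE contributions (0, 12, 15, 10, 10, 11), S = 58.
u_5 = (10 − 10) + 1.63·58 = 94.54.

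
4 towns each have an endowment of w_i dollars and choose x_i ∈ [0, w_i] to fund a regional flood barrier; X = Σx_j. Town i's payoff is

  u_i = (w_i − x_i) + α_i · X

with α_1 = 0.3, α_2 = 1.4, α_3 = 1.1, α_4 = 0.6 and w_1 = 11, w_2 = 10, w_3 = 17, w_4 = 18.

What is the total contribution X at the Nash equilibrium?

27

∂u_i/∂x_i = α_i − 1, so town i contributes w_i if α_i > 1, else 0.
α_i > 1 for i ∈ {2, 3}; NE contributions (0, 10, 17, 0), X = 27.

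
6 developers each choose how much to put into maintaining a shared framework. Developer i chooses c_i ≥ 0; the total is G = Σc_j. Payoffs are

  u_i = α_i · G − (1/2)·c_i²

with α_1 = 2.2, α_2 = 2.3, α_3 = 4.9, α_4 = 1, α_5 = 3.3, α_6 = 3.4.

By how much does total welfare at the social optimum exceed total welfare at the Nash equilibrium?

613.615

Developer i's FOC: ∂u_i/∂c_i = α_i − c_i = 0, so c_i* = α_i.
NE contributions = (2.2, 2.3, 4.9, 1, 3.3, 3.4); G = 17.1.
W^NE = (Σα)·G − ½Σα_i² = 17.1² − ½·57.59 = 263.615.
Planner sets c_i = Σα_j = 17.1 for every i, so G^SO = 6·17.1 = 102.6.
W^SO = (Σα)·G^SO − ½·6·(Σα)² = (6/2)·17.1² = 877.23.
Deadweight loss = W^SO − W^NE = 613.615.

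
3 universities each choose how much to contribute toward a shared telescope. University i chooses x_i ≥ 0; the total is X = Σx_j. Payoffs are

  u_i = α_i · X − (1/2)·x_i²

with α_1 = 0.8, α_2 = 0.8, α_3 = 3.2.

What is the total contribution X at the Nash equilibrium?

University i's FOC: ∂u_i/∂x_i = α_i − x_i = 0, so x_i* = α_i.
NE contributions = (0.8, 0.8, 3.2); X = 4.8.

4.8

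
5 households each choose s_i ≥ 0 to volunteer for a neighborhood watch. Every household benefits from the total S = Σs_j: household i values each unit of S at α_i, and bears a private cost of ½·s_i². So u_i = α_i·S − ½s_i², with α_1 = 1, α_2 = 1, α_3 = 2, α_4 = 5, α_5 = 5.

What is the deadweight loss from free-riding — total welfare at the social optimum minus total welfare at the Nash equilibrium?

Household i's FOC: ∂u_i/∂s_i = α_i − s_i = 0, so s_i* = α_i.
NE contributions = (1, 1, 2, 5, 5); S = 14.
W^NE = (Σα)·S − ½Σα_i² = 14² − ½·56 = 168.
Planner sets s_i = Σα_j = 14 for every i, so S^SO = 5·14 = 70.
W^SO = (Σα)·S^SO − ½·5·(Σα)² = (5/2)·14² = 490.
Deadweight loss = W^SO − W^NE = 322.

322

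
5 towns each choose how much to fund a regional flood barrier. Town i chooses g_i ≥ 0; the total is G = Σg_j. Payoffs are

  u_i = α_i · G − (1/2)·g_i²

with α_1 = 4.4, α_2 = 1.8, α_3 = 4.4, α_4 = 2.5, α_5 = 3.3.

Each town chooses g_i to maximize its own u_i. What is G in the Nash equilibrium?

16.4

Town i's FOC: ∂u_i/∂g_i = α_i − g_i = 0, so g_i* = α_i.
NE contributions = (4.4, 1.8, 4.4, 2.5, 3.3); G = 16.4.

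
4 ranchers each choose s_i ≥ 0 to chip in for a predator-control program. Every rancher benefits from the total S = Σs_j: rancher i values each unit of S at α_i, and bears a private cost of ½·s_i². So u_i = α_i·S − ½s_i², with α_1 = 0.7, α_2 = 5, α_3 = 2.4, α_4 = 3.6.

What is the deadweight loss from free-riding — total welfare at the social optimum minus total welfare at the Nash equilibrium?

Rancher i's FOC: ∂u_i/∂s_i = α_i − s_i = 0, so s_i* = α_i.
NE contributions = (0.7, 5, 2.4, 3.6); S = 11.7.
W^NE = (Σα)·S − ½Σα_i² = 11.7² − ½·44.21 = 114.785.
Planner sets s_i = Σα_j = 11.7 for every i, so S^SO = 4·11.7 = 46.8.
W^SO = (Σα)·S^SO − ½·4·(Σα)² = (4/2)·11.7² = 273.78.
Deadweight loss = W^SO − W^NE = 158.995.

158.995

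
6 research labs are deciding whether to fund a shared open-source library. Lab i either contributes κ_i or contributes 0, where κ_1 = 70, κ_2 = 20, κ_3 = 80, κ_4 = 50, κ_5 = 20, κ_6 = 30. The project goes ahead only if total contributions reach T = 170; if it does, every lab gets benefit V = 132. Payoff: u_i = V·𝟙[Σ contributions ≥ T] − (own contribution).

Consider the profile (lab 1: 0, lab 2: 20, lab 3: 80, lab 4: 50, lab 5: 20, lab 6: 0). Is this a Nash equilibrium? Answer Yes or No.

Total = 170 ≥ 170: provided.
Lab 1 (pledges 0, payoff 132): pledging 70 → total 240, payoff 62. No gain.
Lab 2 (pledges 20, payoff 112): dropping to 0 → total 150, payoff 0. No gain.
Lab 3 (pledges 80, payoff 52): dropping to 0 → total 90, payoff 0. No gain.
Lab 4 (pledges 50, payoff 82): dropping to 0 → total 120, payoff 0. No gain.
Lab 5 (pledges 20, payoff 112): dropping to 0 → total 150, payoff 0. No gain.
Lab 6 (pledges 0, payoff 132): pledging 30 → total 200, payoff 102. No gain.

Yes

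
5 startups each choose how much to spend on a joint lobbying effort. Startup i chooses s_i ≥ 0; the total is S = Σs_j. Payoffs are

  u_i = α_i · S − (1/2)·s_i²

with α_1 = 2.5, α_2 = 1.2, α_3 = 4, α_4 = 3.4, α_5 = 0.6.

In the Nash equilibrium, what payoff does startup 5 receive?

Startup i's FOC: ∂u_i/∂s_i = α_i − s_i = 0, so s_i* = α_i.
NE contributions = (2.5, 1.2, 4, 3.4, 0.6); S = 11.7.
u_5 = α_5·S − ½·(s_5)² = 0.6·11.7 − ½·0.6² = 6.84.

6.84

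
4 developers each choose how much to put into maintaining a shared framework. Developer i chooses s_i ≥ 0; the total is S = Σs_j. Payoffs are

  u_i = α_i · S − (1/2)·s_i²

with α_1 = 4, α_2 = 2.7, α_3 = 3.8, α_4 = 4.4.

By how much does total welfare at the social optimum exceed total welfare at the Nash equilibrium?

250.555

Developer i's FOC: ∂u_i/∂s_i = α_i − s_i = 0, so s_i* = α_i.
NE contributions = (4, 2.7, 3.8, 4.4); S = 14.9.
W^NE = (Σα)·S − ½Σα_i² = 14.9² − ½·57.09 = 193.465.
Planner sets s_i = Σα_j = 14.9 for every i, so S^SO = 4·14.9 = 59.6.
W^SO = (Σα)·S^SO − ½·4·(Σα)² = (4/2)·14.9² = 444.02.
Deadweight loss = W^SO − W^NE = 250.555.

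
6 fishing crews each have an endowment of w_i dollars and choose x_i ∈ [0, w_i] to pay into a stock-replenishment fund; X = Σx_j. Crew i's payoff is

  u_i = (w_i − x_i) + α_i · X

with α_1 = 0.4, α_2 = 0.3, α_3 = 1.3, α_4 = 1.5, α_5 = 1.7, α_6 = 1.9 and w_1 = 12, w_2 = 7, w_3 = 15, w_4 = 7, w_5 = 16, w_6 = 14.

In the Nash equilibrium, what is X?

∂u_i/∂x_i = α_i − 1, so crew i contributes w_i if α_i > 1, else 0.
α_i > 1 for i ∈ {3, 4, 5, 6}; NE contributions (0, 0, 15, 7, 16, 14), X = 52.

52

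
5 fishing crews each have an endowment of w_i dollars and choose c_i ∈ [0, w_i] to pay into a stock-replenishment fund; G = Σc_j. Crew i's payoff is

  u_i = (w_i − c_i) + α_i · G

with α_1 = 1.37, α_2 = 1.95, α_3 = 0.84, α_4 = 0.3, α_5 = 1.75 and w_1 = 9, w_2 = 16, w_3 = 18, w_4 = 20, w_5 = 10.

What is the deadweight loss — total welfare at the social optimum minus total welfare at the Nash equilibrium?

∂u_i/∂c_i = α_i − 1, so crew i contributes w_i if α_i > 1, else 0.
α_i > 1 for i ∈ {1, 2, 5}; NE contributions (9, 16, 0, 0, 10), G = 35.
W^NE = Σw_i − G^NE + (Σα_i)·G^NE = 73 + 5.21·35 = 255.35.
Planner: ∂(Σu_j)/∂c_i = Σα_j − 1 = 5.21 > 0, so everyone contributes w_i; G^SO = 73, W^SO = 73 + 5.21·73 = 453.33.
Deadweight loss = 197.98.

197.98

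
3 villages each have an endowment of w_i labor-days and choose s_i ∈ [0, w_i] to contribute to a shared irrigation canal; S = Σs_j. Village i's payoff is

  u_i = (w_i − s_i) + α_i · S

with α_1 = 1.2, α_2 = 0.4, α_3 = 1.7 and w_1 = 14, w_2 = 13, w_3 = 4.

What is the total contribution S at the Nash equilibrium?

∂u_i/∂s_i = α_i − 1, so village i contributes w_i if α_i > 1, else 0.
α_i > 1 for i ∈ {1, 3}; NE contributions (14, 0, 4), S = 18.

18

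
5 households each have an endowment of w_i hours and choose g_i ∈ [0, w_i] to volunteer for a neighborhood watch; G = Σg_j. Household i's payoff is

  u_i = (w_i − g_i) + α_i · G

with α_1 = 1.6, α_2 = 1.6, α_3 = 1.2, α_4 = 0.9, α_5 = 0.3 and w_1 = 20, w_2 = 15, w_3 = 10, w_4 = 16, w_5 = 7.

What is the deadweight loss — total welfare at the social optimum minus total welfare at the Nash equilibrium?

∂u_i/∂g_i = α_i − 1, so household i contributes w_i if α_i > 1, else 0.
α_i > 1 for i ∈ {1, 2, 3}; NE contributions (20, 15, 10, 0, 0), G = 45.
W^NE = Σw_i − G^NE + (Σα_i)·G^NE = 68 + 4.6·45 = 275.
Planner: ∂(Σu_j)/∂g_i = Σα_j − 1 = 4.6 > 0, so everyone contributes w_i; G^SO = 68, W^SO = 68 + 4.6·68 = 380.8.
Deadweight loss = 105.8.

105.8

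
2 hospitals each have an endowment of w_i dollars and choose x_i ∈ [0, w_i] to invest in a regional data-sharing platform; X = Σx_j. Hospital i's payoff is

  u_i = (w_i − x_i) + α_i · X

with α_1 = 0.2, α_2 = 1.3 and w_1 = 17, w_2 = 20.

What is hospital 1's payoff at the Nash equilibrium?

∂u_i/∂x_i = α_i − 1, so hospital i contributes w_i if α_i > 1, else 0.
α_i > 1 for i ∈ {2}; NE contributions (0, 20), X = 20.
u_1 = (17 − 0) + 0.2·20 = 21.

21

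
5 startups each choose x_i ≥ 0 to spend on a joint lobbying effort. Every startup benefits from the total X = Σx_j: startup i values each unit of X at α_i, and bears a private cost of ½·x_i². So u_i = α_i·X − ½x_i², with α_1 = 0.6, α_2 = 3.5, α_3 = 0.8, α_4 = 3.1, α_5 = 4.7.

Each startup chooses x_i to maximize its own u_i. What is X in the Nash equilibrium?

12.7

Startup i's FOC: ∂u_i/∂x_i = α_i − x_i = 0, so x_i* = α_i.
NE contributions = (0.6, 3.5, 0.8, 3.1, 4.7); X = 12.7.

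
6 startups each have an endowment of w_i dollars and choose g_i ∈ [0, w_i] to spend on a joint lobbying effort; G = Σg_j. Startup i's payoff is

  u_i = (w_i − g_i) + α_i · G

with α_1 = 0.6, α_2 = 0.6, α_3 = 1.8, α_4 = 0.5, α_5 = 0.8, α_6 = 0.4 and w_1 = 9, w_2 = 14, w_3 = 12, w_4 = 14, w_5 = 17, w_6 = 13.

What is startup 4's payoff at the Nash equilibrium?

20

∂u_i/∂g_i = α_i − 1, so startup i contributes w_i if α_i > 1, else 0.
α_i > 1 for i ∈ {3}; NE contributions (0, 0, 12, 0, 0, 0), G = 12.
u_4 = (14 − 0) + 0.5·12 = 20.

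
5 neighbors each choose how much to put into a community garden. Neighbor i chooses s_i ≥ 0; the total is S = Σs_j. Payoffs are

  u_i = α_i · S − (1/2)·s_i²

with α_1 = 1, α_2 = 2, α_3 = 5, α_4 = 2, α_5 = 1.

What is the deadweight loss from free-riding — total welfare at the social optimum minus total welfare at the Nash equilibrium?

Neighbor i's FOC: ∂u_i/∂s_i = α_i − s_i = 0, so s_i* = α_i.
NE contributions = (1, 2, 5, 2, 1); S = 11.
W^NE = (Σα)·S − ½Σα_i² = 11² − ½·35 = 103.5.
Planner sets s_i = Σα_j = 11 for every i, so S^SO = 5·11 = 55.
W^SO = (Σα)·S^SO − ½·5·(Σα)² = (5/2)·11² = 302.5.
Deadweight loss = W^SO − W^NE = 199.

199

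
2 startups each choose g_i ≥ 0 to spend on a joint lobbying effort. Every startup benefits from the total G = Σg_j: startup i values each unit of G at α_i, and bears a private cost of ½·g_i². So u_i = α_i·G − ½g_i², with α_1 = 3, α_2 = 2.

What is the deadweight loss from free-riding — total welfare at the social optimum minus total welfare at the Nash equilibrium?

6.5

Startup i's FOC: ∂u_i/∂g_i = α_i − g_i = 0, so g_i* = α_i.
NE contributions = (3, 2); G = 5.
W^NE = (Σα)·G − ½Σα_i² = 5² − ½·13 = 18.5.
Planner sets g_i = Σα_j = 5 for every i, so G^SO = 2·5 = 10.
W^SO = (Σα)·G^SO − ½·2·(Σα)² = (2/2)·5² = 25.
Deadweight loss = W^SO − W^NE = 6.5.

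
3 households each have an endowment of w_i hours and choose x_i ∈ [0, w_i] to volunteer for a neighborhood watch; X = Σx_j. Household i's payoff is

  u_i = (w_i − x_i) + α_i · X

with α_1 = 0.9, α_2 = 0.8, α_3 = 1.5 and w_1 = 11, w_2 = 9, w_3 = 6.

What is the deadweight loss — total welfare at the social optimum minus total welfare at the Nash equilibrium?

∂u_i/∂x_i = α_i − 1, so household i contributes w_i if α_i > 1, else 0.
α_i > 1 for i ∈ {3}; NE contributions (0, 0, 6), X = 6.
W^NE = Σw_i − X^NE + (Σα_i)·X^NE = 26 + 2.2·6 = 39.2.
Planner: ∂(Σu_j)/∂x_i = Σα_j − 1 = 2.2 > 0, so everyone contributes w_i; X^SO = 26, W^SO = 26 + 2.2·26 = 83.2.
Deadweight loss = 44.

44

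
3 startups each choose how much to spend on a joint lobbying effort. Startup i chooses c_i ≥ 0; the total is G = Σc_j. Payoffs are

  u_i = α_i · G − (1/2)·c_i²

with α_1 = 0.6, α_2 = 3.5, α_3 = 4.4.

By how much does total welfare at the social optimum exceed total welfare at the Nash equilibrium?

52.11

Startup i's FOC: ∂u_i/∂c_i = α_i − c_i = 0, so c_i* = α_i.
NE contributions = (0.6, 3.5, 4.4); G = 8.5.
W^NE = (Σα)·G − ½Σα_i² = 8.5² − ½·31.97 = 56.265.
Planner sets c_i = Σα_j = 8.5 for every i, so G^SO = 3·8.5 = 25.5.
W^SO = (Σα)·G^SO − ½·3·(Σα)² = (3/2)·8.5² = 108.375.
Deadweight loss = W^SO − W^NE = 52.11.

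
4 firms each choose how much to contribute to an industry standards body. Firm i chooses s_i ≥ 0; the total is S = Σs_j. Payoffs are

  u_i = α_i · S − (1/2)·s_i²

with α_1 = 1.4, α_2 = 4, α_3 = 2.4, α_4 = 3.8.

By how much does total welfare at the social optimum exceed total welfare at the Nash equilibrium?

153.64

Firm i's FOC: ∂u_i/∂s_i = α_i − s_i = 0, so s_i* = α_i.
NE contributions = (1.4, 4, 2.4, 3.8); S = 11.6.
W^NE = (Σα)·S − ½Σα_i² = 11.6² − ½·38.16 = 115.48.
Planner sets s_i = Σα_j = 11.6 for every i, so S^SO = 4·11.6 = 46.4.
W^SO = (Σα)·S^SO − ½·4·(Σα)² = (4/2)·11.6² = 269.12.
Deadweight loss = W^SO − W^NE = 153.64.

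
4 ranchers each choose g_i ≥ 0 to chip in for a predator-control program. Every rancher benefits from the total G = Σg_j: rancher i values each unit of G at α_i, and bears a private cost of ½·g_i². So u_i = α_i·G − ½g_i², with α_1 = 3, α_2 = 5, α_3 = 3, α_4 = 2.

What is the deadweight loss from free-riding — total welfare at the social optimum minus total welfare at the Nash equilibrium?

192.5

Rancher i's FOC: ∂u_i/∂g_i = α_i − g_i = 0, so g_i* = α_i.
NE contributions = (3, 5, 3, 2); G = 13.
W^NE = (Σα)·G − ½Σα_i² = 13² − ½·47 = 145.5.
Planner sets g_i = Σα_j = 13 for every i, so G^SO = 4·13 = 52.
W^SO = (Σα)·G^SO − ½·4·(Σα)² = (4/2)·13² = 338.
Deadweight loss = W^SO − W^NE = 192.5.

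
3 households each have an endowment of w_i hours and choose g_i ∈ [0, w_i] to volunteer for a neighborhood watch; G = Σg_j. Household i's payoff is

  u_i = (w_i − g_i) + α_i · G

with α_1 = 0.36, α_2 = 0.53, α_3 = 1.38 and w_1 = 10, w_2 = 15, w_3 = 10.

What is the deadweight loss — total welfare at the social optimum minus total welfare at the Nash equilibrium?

31.75

∂u_i/∂g_i = α_i − 1, so household i contributes w_i if α_i > 1, else 0.
α_i > 1 for i ∈ {3}; NE contributions (0, 0, 10), G = 10.
W^NE = Σw_i − G^NE + (Σα_i)·G^NE = 35 + 1.27·10 = 47.7.
Planner: ∂(Σu_j)/∂g_i = Σα_j − 1 = 1.27 > 0, so everyone contributes w_i; G^SO = 35, W^SO = 35 + 1.27·35 = 79.45.
Deadweight loss = 31.75.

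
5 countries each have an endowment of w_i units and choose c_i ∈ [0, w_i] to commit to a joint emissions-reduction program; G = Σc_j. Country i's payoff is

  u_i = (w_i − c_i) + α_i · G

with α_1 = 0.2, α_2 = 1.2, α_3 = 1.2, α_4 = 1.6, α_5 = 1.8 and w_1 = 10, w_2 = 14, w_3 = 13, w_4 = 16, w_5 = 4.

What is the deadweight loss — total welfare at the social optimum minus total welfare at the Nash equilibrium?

∂u_i/∂c_i = α_i − 1, so country i contributes w_i if α_i > 1, else 0.
α_i > 1 for i ∈ {2, 3, 4, 5}; NE contributions (0, 14, 13, 16, 4), G = 47.
W^NE = Σw_i − G^NE + (Σα_i)·G^NE = 57 + 5·47 = 292.
Planner: ∂(Σu_j)/∂c_i = Σα_j − 1 = 5 > 0, so everyone contributes w_i; G^SO = 57, W^SO = 57 + 5·57 = 342.
Deadweight loss = 50.

50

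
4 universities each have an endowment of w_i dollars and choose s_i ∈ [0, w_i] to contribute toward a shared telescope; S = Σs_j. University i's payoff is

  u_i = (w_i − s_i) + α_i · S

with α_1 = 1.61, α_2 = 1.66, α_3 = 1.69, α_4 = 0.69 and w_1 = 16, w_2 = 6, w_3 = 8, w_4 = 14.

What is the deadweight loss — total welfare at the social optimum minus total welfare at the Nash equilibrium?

∂u_i/∂s_i = α_i − 1, so university i contributes w_i if α_i > 1, else 0.
α_i > 1 for i ∈ {1, 2, 3}; NE contributions (16, 6, 8, 0), S = 30.
W^NE = Σw_i − S^NE + (Σα_i)·S^NE = 44 + 4.65·30 = 183.5.
Planner: ∂(Σu_j)/∂s_i = Σα_j − 1 = 4.65 > 0, so everyone contributes w_i; S^SO = 44, W^SO = 44 + 4.65·44 = 248.6.
Deadweight loss = 65.1.

65.1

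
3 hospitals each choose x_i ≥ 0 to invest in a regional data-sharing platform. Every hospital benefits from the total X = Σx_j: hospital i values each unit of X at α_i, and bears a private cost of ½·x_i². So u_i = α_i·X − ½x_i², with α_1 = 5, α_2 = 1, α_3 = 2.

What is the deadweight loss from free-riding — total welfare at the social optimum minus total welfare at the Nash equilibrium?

Hospital i's FOC: ∂u_i/∂x_i = α_i − x_i = 0, so x_i* = α_i.
NE contributions = (5, 1, 2); X = 8.
W^NE = (Σα)·X − ½Σα_i² = 8² − ½·30 = 49.
Planner sets x_i = Σα_j = 8 for every i, so X^SO = 3·8 = 24.
W^SO = (Σα)·X^SO − ½·3·(Σα)² = (3/2)·8² = 96.
Deadweight loss = W^SO − W^NE = 47.

47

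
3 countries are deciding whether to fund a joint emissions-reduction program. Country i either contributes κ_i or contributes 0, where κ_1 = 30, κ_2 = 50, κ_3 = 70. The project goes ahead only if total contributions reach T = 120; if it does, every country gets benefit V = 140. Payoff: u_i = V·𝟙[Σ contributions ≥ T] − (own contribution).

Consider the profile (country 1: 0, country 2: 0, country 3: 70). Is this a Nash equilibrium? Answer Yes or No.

Total = 70 < 120: not provided.
Country 1 (pledges 0, payoff 0): pledging 30 → total 100, payoff -30. No gain.
Country 2 (pledges 0, payoff 0): pledging 50 → total 120, payoff 90. Profitable deviation.

No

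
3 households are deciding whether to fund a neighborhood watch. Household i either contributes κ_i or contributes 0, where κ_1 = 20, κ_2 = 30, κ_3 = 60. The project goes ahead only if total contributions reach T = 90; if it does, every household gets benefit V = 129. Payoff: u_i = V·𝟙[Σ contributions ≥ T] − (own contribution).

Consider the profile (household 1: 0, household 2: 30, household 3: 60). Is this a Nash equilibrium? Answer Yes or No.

Total = 90 ≥ 90: provided.
Household 1 (pledges 0, payoff 129): pledging 20 → total 110, payoff 109. No gain.
Household 2 (pledges 30, payoff 99): dropping to 0 → total 60, payoff 0. No gain.
Household 3 (pledges 60, payoff 69): dropping to 0 → total 30, payoff 0. No gain.

Yes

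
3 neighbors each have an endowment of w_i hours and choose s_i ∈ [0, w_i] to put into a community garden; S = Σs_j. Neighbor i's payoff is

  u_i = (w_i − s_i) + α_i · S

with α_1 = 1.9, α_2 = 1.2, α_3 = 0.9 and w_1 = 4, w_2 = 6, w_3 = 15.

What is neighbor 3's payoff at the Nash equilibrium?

∂u_i/∂s_i = α_i − 1, so neighbor i contributes w_i if α_i > 1, else 0.
α_i > 1 for i ∈ {1, 2}; NE contributions (4, 6, 0), S = 10.
u_3 = (15 − 0) + 0.9·10 = 24.

24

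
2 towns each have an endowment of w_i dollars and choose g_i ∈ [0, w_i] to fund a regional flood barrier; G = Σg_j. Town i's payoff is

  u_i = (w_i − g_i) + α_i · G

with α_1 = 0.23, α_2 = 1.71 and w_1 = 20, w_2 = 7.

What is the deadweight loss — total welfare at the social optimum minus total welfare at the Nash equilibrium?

18.8

∂u_i/∂g_i = α_i − 1, so town i contributes w_i if α_i > 1, else 0.
α_i > 1 for i ∈ {2}; NE contributions (0, 7), G = 7.
W^NE = Σw_i − G^NE + (Σα_i)·G^NE = 27 + 0.94·7 = 33.58.
Planner: ∂(Σu_j)/∂g_i = Σα_j − 1 = 0.94 > 0, so everyone contributes w_i; G^SO = 27, W^SO = 27 + 0.94·27 = 52.38.
Deadweight loss = 18.8.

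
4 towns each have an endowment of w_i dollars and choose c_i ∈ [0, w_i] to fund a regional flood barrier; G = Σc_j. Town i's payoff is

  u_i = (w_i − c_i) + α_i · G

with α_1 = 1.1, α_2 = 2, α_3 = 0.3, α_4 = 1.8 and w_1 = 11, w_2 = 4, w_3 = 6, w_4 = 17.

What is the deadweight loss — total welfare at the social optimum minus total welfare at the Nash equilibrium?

∂u_i/∂c_i = α_i − 1, so town i contributes w_i if α_i > 1, else 0.
α_i > 1 for i ∈ {1, 2, 4}; NE contributions (11, 4, 0, 17), G = 32.
W^NE = Σw_i − G^NE + (Σα_i)·G^NE = 38 + 4.2·32 = 172.4.
Planner: ∂(Σu_j)/∂c_i = Σα_j − 1 = 4.2 > 0, so everyone contributes w_i; G^SO = 38, W^SO = 38 + 4.2·38 = 197.6.
Deadweight loss = 25.2.

25.2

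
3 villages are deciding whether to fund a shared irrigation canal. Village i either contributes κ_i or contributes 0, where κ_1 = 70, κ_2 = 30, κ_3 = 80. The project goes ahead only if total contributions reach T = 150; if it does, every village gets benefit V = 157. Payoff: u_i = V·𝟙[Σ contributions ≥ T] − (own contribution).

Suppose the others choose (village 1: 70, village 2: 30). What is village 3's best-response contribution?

80

Others' total = 100. Contributing 80 brings total to 180 ≥ 150: gain V − κ_3 = 77.
Best response: 80.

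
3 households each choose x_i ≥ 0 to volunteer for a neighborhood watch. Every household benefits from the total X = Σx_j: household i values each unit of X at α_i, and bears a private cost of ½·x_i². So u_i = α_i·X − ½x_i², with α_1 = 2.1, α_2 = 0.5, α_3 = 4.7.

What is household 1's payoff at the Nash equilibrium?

13.125

Household i's FOC: ∂u_i/∂x_i = α_i − x_i = 0, so x_i* = α_i.
NE contributions = (2.1, 0.5, 4.7); X = 7.3.
u_1 = α_1·X − ½·(x_1)² = 2.1·7.3 − ½·2.1² = 13.125.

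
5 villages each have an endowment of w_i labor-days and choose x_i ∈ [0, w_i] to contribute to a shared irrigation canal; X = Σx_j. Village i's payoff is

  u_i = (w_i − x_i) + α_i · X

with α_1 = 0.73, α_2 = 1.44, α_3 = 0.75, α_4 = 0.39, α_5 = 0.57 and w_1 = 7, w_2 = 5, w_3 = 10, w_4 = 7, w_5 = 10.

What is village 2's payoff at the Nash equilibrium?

7.2

∂u_i/∂x_i = α_i − 1, so village i contributes w_i if α_i > 1, else 0.
α_i > 1 for i ∈ {2}; NE contributions (0, 5, 0, 0, 0), X = 5.
u_2 = (5 − 5) + 1.44·5 = 7.2.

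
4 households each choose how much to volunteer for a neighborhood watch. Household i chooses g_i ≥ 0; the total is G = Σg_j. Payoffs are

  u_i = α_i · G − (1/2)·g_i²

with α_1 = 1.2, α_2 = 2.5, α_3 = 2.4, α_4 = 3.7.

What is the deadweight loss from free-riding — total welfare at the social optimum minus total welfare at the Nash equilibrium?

109.61

Household i's FOC: ∂u_i/∂g_i = α_i − g_i = 0, so g_i* = α_i.
NE contributions = (1.2, 2.5, 2.4, 3.7); G = 9.8.
W^NE = (Σα)·G − ½Σα_i² = 9.8² − ½·27.14 = 82.47.
Planner sets g_i = Σα_j = 9.8 for every i, so G^SO = 4·9.8 = 39.2.
W^SO = (Σα)·G^SO − ½·4·(Σα)² = (4/2)·9.8² = 192.08.
Deadweight loss = W^SO − W^NE = 109.61.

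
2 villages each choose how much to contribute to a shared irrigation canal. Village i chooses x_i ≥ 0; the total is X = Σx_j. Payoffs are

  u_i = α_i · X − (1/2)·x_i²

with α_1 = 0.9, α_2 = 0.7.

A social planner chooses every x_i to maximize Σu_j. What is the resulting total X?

3.2

Planner FOC: ∂(Σu_j)/∂x_i = (Σα_j) − x_i = 0, so x_i^SO = Σα_j = 1.6 for every i; X^SO = 3.2.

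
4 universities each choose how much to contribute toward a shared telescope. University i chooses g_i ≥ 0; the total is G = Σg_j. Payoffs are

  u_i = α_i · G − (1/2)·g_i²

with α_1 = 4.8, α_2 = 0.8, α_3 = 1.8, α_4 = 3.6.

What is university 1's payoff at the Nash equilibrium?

41.28

University i's FOC: ∂u_i/∂g_i = α_i − g_i = 0, so g_i* = α_i.
NE contributions = (4.8, 0.8, 1.8, 3.6); G = 11.
u_1 = α_1·G − ½·(g_1)² = 4.8·11 − ½·4.8² = 41.28.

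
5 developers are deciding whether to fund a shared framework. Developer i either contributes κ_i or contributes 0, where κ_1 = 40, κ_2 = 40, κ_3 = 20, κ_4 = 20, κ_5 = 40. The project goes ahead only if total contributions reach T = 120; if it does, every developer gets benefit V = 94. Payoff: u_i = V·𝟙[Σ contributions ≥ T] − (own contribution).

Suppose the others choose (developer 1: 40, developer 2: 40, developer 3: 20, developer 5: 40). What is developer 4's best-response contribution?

Others' total = 140 ≥ 120; contributing adds cost 20 for no extra benefit.
Best response: 0.

0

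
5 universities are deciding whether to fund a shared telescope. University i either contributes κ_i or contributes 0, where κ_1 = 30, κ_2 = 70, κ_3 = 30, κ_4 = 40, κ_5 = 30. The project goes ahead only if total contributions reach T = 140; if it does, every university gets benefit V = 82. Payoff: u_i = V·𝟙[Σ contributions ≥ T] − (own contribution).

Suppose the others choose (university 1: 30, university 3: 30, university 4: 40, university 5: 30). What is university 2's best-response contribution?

70

Others' total = 130. Contributing 70 brings total to 200 ≥ 140: gain V − κ_2 = 12.
Best response: 70.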